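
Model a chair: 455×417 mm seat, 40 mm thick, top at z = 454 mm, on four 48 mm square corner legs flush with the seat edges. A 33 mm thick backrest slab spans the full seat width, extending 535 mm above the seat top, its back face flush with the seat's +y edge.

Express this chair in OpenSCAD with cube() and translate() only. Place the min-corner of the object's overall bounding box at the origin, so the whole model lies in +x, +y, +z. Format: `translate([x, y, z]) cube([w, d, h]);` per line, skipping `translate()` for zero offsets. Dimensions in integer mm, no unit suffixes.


translate([0, 0, 414]) cube([455, 417, 40]);
cube([48, 48, 414]);
translate([407, 0, 0]) cube([48, 48, 414]);
translate([0, 369, 0]) cube([48, 48, 414]);
translate([407, 369, 0]) cube([48, 48, 414]);
translate([0, 384, 454]) cube([455, 33, 535]);


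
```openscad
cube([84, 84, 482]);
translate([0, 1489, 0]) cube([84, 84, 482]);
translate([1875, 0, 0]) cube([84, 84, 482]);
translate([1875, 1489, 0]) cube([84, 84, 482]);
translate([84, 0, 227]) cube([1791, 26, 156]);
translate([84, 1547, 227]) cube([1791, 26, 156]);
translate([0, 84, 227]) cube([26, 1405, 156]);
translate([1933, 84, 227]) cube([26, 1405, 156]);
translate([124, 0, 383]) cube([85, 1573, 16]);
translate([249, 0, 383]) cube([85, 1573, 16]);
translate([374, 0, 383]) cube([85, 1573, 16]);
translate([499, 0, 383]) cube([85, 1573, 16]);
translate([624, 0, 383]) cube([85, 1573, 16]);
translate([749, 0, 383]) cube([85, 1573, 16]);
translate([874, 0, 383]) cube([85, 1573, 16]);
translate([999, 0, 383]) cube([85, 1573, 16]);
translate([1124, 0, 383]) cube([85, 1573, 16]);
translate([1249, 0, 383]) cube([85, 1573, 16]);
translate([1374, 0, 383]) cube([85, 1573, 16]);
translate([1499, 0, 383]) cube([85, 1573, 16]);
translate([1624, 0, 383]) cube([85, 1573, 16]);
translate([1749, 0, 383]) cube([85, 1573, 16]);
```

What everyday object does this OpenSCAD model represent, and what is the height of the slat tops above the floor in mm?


A bed frame. The slat-top height is 399 mm.

Four posts, four rails, and a row of slats — a bed frame. Slats sit on the rails at z = 227 + 156 = 383; with slat thickness 16, the top is 399 mm.


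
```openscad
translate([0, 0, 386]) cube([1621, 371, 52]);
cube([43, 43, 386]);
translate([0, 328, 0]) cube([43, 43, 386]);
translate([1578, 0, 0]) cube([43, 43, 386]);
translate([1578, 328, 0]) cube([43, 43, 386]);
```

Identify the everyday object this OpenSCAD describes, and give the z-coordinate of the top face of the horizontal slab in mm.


A bench. The seat-top height is 438 mm.

A long slab on four corner posts — a bench. The slab sits at z = 386 with thickness 52, so the top is 386 + 52 = 438 mm.


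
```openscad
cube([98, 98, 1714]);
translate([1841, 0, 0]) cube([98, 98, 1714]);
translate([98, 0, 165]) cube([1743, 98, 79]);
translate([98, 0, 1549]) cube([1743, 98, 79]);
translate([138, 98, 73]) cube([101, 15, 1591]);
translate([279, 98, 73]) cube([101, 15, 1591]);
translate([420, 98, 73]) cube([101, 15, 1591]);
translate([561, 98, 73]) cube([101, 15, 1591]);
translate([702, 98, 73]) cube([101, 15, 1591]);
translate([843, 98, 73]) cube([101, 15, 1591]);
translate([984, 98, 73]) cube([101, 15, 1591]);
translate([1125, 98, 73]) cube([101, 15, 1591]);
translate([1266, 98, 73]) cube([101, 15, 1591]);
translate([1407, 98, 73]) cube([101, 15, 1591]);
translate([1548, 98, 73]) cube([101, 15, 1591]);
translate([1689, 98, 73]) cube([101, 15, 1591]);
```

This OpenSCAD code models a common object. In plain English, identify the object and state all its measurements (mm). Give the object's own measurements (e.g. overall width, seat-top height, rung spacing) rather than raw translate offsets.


A fence section. Two 98×98 mm posts, 1714 mm tall, stand on the floor with a clear span of 1743 mm between their inner faces. Two horizontal rails of 98×79 mm section span the gap between the posts with their undersides at z = 165 mm and z = 1549 mm, flush with the posts' −y face. 12 pickets, each 101 mm wide, 15 mm thick and 1591 mm tall, are fixed to the +y face of the rails with their bottoms at z = 73 mm, spaced across the span with a 40 mm gap after the −x post and between neighbouring pickets, with 51 mm left before the +x post.


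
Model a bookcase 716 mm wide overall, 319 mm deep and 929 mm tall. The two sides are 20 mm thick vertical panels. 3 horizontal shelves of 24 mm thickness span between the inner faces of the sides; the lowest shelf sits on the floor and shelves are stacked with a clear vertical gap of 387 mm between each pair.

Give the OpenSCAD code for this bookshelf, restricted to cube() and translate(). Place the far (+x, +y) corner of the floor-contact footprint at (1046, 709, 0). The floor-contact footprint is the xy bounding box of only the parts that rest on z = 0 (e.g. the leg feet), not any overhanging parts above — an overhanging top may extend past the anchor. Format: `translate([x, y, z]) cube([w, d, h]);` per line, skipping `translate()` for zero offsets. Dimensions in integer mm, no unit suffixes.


translate([330, 390, 0]) cube([20, 319, 929]);
translate([1026, 390, 0]) cube([20, 319, 929]);
translate([350, 390, 0]) cube([676, 319, 24]);
translate([350, 390, 411]) cube([676, 319, 24]);
translate([350, 390, 822]) cube([676, 319, 24]);


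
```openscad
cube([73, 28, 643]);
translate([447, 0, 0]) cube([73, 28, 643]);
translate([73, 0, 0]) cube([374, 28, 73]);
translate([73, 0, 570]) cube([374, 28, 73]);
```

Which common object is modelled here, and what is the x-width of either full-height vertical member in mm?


A picture frame. The border width is 73 mm.

Four thin pieces enclosing a rectangular opening — a picture frame. The two full-height stiles are 643 mm tall; the top rail sits at z = 570 and is 73 mm tall, so the border above the opening is 643 − 570 = 73 mm, matching the stile x-width.


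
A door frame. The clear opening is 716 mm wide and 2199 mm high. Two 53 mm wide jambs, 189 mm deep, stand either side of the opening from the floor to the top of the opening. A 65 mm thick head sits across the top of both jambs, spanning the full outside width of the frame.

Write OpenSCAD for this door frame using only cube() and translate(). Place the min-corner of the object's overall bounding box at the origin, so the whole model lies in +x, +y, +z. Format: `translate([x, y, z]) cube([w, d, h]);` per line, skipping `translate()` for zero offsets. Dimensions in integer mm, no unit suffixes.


cube([53, 189, 2199]);
translate([769, 0, 0]) cube([53, 189, 2199]);
translate([0, 0, 2199]) cube([822, 189, 65]);


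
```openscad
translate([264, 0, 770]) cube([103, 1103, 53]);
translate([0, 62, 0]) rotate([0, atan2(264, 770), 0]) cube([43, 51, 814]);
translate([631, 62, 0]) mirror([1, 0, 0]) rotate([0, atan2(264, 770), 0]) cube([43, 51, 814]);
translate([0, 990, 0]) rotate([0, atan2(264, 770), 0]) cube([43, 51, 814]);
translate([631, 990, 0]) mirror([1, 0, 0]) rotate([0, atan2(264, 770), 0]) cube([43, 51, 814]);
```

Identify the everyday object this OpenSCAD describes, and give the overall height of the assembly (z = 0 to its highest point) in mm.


A sawhorse. The overall height is 823 mm.

A beam across two mirrored pairs of raked legs — a sawhorse. The beam's underside is at z = 770 (matching the legs' vertical rise in atan2(264, 770)) and the beam is 53 mm tall, so its top is at 770 + 53 = 823 mm. The raked legs top out at the beam's underside, so that is the highest point.


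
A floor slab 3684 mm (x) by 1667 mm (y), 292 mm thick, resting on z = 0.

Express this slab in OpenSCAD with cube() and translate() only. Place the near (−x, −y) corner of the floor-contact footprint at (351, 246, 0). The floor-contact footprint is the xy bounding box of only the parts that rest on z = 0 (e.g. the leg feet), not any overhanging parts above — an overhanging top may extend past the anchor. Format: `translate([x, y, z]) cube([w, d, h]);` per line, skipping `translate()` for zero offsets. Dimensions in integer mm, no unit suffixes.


translate([351, 246, 0]) cube([3684, 1667, 292]);


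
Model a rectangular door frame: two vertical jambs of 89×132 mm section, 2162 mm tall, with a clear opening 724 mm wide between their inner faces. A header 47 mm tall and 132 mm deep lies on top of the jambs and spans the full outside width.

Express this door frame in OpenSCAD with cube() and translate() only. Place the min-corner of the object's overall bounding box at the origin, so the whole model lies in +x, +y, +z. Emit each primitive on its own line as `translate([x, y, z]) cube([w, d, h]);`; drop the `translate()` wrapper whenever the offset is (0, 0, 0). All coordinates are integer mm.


cube([89, 132, 2162]);
translate([813, 0, 0]) cube([89, 132, 2162]);
translate([0, 0, 2162]) cube([902, 132, 47]);


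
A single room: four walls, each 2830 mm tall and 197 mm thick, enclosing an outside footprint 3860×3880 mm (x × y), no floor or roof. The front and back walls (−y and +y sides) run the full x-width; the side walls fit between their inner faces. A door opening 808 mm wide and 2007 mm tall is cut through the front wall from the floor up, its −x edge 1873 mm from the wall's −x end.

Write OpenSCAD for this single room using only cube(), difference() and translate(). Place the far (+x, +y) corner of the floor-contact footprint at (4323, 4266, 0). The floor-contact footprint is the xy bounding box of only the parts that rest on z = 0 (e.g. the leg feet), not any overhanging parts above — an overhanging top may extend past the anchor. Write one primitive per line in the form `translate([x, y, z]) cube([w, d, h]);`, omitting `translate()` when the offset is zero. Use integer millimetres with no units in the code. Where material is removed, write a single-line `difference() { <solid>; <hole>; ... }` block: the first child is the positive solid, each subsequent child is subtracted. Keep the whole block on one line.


difference() { translate([463, 386, 0]) cube([3860, 197, 2830]); translate([2336, 386, 0]) cube([808, 197, 2007]); }
translate([463, 4069, 0]) cube([3860, 197, 2830]);
translate([463, 583, 0]) cube([197, 3486, 2830]);
translate([4126, 583, 0]) cube([197, 3486, 2830]);


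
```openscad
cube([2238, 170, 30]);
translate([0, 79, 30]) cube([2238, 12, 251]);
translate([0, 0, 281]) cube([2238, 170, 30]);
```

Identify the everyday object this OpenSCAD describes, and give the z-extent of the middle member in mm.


An I-beam. The web height is 251 mm.

Two wide flanges with a thin centred web — an I-beam. Overall 311 mm minus two 30 mm flanges gives a web of 311 − 2·30 = 251 mm.


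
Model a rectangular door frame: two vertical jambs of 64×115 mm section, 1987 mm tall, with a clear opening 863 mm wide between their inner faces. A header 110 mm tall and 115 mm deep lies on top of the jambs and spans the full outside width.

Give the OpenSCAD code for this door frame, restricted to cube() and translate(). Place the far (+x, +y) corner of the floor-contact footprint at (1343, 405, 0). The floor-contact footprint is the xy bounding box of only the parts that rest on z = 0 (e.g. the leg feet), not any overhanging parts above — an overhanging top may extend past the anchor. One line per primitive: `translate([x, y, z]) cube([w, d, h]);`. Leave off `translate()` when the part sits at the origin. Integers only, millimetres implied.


translate([352, 290, 0]) cube([64, 115, 1987]);
translate([1279, 290, 0]) cube([64, 115, 1987]);
translate([352, 290, 1987]) cube([991, 115, 110]);


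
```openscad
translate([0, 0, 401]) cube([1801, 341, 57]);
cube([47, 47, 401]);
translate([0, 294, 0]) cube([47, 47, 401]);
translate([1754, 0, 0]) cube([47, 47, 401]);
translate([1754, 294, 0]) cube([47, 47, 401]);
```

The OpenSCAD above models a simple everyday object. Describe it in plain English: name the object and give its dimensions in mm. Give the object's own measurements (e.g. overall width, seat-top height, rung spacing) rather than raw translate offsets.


A long wooden bench with a 1801 mm (x) × 341 mm (y) seat, 57 mm thick, its top surface 458 mm above the floor. Four 47 mm square legs at the seat corners, flush with the edges, run from z = 0 to the seat underside.


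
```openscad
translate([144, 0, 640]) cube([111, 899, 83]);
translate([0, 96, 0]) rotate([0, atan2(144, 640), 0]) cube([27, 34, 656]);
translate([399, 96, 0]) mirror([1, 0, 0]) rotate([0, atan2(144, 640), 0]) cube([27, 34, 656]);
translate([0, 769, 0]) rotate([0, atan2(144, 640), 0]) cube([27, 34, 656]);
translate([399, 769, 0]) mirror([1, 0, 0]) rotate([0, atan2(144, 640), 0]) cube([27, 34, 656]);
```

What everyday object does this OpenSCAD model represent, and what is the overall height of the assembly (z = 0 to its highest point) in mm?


A sawhorse. The overall height is 723 mm.

A beam across two mirrored pairs of raked legs — a sawhorse. The beam's underside is at z = 640 (matching the legs' vertical rise in atan2(144, 640)) and the beam is 83 mm tall, so its top is at 640 + 83 = 723 mm. The raked legs top out at the beam's underside, so that is the highest point.


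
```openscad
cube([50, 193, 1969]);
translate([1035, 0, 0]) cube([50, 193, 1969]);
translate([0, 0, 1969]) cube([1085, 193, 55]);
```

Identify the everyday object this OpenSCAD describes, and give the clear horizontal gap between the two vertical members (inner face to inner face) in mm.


A door frame. The clear opening width is 985 mm.

Two 1969 mm tall posts with a header on top — a door frame. The left jamb is 50 mm wide at x = 0; the right jamb starts at x = 1035. The clear opening is 1035 − 50 = 985 mm.


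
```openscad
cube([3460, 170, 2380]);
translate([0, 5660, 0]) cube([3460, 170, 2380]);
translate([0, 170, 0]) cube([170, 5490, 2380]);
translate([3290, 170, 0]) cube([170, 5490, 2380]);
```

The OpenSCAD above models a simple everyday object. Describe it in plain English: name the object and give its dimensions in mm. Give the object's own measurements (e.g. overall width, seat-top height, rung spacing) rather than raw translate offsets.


The wall frame of a small rectangular building: four walls, each 2380 mm tall and 170 mm thick, enclosing a footprint 3460 mm (x) by 5830 mm (y) outside-to-outside, with no floor or roof. The front and back walls (the −y and +y sides) span the full width; the two side walls fit between them.


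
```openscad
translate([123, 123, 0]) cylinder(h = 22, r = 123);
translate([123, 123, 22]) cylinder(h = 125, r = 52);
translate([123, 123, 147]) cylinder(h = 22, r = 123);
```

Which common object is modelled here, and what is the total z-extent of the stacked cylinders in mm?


A spool. The overall height is 169 mm.

Three coaxial cylinders, large–small–large — a spool. Two 22 mm flanges and a 125 mm core give 22 + 125 + 22 = 169 mm.


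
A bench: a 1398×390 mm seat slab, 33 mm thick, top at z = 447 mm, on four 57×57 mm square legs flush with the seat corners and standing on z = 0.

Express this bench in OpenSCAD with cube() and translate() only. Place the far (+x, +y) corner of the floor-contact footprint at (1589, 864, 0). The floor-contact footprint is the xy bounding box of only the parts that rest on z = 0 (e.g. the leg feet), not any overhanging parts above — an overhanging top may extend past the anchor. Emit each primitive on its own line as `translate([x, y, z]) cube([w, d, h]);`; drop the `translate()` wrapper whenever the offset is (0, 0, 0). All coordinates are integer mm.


translate([191, 474, 414]) cube([1398, 390, 33]);
translate([191, 474, 0]) cube([57, 57, 414]);
translate([191, 807, 0]) cube([57, 57, 414]);
translate([1532, 474, 0]) cube([57, 57, 414]);
translate([1532, 807, 0]) cube([57, 57, 414]);


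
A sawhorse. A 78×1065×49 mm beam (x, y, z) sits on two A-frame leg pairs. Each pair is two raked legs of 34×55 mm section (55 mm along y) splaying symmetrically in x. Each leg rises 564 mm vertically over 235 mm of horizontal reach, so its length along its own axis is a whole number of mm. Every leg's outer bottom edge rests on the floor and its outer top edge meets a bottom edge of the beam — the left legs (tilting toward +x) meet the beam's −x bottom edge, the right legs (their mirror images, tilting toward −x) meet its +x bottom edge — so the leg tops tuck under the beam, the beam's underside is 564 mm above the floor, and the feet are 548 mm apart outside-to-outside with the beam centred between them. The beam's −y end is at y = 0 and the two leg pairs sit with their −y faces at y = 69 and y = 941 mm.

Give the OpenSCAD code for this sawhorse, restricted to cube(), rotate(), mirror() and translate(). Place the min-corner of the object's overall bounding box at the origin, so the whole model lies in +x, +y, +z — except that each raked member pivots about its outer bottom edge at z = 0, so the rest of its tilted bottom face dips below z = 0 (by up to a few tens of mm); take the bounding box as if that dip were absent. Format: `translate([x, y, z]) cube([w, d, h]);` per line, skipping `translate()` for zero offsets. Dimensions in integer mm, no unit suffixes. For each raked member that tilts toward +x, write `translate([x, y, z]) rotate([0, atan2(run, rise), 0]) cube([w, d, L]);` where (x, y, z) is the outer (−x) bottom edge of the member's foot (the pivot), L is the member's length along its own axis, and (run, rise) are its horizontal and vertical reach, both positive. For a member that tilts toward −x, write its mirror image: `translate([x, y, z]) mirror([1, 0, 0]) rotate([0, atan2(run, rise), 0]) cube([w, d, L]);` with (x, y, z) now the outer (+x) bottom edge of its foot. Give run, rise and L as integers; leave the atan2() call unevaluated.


translate([235, 0, 564]) cube([78, 1065, 49]);
translate([0, 69, 0]) rotate([0, atan2(235, 564), 0]) cube([34, 55, 611]);
translate([548, 69, 0]) mirror([1, 0, 0]) rotate([0, atan2(235, 564), 0]) cube([34, 55, 611]);
translate([0, 941, 0]) rotate([0, atan2(235, 564), 0]) cube([34, 55, 611]);
translate([548, 941, 0]) mirror([1, 0, 0]) rotate([0, atan2(235, 564), 0]) cube([34, 55, 611]);


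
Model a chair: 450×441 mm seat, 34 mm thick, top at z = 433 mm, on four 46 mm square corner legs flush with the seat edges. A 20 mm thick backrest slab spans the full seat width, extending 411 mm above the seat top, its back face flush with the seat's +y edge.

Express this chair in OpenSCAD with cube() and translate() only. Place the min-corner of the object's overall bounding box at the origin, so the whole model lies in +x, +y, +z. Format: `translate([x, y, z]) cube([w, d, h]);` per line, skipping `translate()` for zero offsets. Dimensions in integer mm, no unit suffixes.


translate([0, 0, 399]) cube([450, 441, 34]);
cube([46, 46, 399]);
translate([404, 0, 0]) cube([46, 46, 399]);
translate([0, 395, 0]) cube([46, 46, 399]);
translate([404, 395, 0]) cube([46, 46, 399]);
translate([0, 421, 433]) cube([450, 20, 411]);


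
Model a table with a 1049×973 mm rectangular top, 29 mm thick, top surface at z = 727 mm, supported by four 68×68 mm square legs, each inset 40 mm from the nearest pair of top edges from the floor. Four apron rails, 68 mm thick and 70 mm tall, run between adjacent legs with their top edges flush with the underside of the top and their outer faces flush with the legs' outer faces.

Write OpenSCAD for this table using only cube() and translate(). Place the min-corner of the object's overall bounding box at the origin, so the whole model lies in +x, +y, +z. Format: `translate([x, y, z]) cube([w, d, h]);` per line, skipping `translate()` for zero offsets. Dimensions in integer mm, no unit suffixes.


translate([0, 0, 698]) cube([1049, 973, 29]);
translate([40, 40, 0]) cube([68, 68, 698]);
translate([941, 40, 0]) cube([68, 68, 698]);
translate([40, 865, 0]) cube([68, 68, 698]);
translate([941, 865, 0]) cube([68, 68, 698]);
translate([108, 40, 628]) cube([833, 68, 70]);
translate([108, 865, 628]) cube([833, 68, 70]);
translate([40, 108, 628]) cube([68, 757, 70]);
translate([941, 108, 628]) cube([68, 757, 70]);


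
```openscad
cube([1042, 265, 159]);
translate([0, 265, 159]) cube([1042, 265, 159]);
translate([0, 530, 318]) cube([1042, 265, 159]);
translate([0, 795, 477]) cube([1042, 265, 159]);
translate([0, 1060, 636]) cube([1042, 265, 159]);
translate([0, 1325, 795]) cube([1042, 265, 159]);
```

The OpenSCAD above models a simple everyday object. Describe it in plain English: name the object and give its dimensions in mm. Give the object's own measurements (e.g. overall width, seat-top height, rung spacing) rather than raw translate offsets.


A straight staircase of 6 solid steps. Each step is 1042 mm wide (x), 265 mm deep (y, the going) and 159 mm tall (the rise). The first step rests on the floor; each subsequent step sits one going further in +y and one rise higher in +z, directly behind and above the previous step with no overlap.


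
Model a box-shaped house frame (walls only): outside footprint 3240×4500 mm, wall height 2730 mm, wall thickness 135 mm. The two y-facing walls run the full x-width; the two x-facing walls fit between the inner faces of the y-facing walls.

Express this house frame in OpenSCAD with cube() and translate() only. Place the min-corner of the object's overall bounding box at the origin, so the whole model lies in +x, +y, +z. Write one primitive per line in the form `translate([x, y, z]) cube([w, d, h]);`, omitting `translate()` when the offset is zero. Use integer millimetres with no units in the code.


cube([3240, 135, 2730]);
translate([0, 4365, 0]) cube([3240, 135, 2730]);
translate([0, 135, 0]) cube([135, 4230, 2730]);
translate([3105, 135, 0]) cube([135, 4230, 2730]);


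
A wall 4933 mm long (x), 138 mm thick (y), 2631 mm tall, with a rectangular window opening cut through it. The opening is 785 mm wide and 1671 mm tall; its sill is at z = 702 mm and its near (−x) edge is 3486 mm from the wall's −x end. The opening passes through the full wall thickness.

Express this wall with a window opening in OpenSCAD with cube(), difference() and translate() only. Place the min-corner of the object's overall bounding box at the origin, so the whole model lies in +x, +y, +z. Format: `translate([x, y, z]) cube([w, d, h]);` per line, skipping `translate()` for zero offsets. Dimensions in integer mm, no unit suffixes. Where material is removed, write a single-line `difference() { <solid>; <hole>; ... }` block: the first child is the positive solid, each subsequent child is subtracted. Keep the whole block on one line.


difference() { cube([4933, 138, 2631]); translate([3486, 0, 702]) cube([785, 138, 1671]); }


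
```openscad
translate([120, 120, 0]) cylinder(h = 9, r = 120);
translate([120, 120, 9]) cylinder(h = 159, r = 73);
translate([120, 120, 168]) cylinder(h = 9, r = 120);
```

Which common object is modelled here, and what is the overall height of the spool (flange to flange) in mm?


A spool. The overall height is 177 mm.

Three coaxial cylinders, large–small–large — a spool. Two 9 mm flanges and a 159 mm core give 9 + 159 + 9 = 177 mm.


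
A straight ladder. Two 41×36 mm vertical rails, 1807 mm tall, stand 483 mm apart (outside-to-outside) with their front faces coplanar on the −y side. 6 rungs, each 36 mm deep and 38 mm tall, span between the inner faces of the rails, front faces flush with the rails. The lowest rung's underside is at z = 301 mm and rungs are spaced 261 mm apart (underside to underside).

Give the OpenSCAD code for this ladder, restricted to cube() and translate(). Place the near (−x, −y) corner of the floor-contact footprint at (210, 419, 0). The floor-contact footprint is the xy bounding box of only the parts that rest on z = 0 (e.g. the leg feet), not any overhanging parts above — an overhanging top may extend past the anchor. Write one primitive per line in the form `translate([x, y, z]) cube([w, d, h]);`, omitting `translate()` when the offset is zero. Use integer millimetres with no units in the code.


translate([210, 419, 0]) cube([41, 36, 1807]);
translate([652, 419, 0]) cube([41, 36, 1807]);
translate([251, 419, 301]) cube([401, 36, 38]);
translate([251, 419, 562]) cube([401, 36, 38]);
translate([251, 419, 823]) cube([401, 36, 38]);
translate([251, 419, 1084]) cube([401, 36, 38]);
translate([251, 419, 1345]) cube([401, 36, 38]);
translate([251, 419, 1606]) cube([401, 36, 38]);


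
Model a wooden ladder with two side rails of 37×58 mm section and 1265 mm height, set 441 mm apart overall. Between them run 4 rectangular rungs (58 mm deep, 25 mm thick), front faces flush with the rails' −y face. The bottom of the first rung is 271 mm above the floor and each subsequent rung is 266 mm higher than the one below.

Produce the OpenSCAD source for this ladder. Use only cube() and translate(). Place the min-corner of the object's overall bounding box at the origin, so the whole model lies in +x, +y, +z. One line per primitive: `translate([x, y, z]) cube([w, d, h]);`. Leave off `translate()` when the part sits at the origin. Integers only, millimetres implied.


// rung span = 441 - 2*37 = 367
// rung[k] z = 271 + k*266
cube([37, 58, 1265]);
translate([404, 0, 0]) cube([37, 58, 1265]);
translate([37, 0, 271]) cube([367, 58, 25]);
translate([37, 0, 537]) cube([367, 58, 25]);
translate([37, 0, 803]) cube([367, 58, 25]);
translate([37, 0, 1069]) cube([367, 58, 25]);


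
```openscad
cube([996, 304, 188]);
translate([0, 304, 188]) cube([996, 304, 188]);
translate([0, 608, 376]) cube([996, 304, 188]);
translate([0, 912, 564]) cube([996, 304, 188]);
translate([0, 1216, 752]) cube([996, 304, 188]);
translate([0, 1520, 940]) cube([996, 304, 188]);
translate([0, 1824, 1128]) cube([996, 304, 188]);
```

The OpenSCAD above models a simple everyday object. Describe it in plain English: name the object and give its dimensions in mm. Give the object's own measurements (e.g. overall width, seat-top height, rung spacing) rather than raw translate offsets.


A straight staircase of 7 solid steps. Each step is 996 mm wide (x), 304 mm deep (y, the going) and 188 mm tall (the rise). The first step rests on the floor; each subsequent step sits one going further in +y and one rise higher in +z, directly behind and above the previous step with no overlap.


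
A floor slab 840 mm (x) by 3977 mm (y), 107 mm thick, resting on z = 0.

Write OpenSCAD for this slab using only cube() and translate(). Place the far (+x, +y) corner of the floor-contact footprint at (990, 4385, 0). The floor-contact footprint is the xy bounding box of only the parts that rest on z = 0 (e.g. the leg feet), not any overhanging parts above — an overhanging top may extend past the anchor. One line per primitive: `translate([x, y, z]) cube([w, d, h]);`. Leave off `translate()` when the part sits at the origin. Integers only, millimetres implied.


translate([150, 408, 0]) cube([840, 3977, 107]);


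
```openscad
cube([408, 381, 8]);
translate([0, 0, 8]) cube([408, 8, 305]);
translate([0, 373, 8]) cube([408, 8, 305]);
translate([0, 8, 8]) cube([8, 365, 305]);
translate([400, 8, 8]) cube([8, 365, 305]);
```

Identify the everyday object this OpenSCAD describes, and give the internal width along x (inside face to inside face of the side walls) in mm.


An open box. The internal width is 392 mm.

A 408×381 base slab with four walls standing on it — an open box. The base is 408 mm wide and the walls are 8 mm thick, so the internal width is 408 − 2 × 8 = 392 mm.


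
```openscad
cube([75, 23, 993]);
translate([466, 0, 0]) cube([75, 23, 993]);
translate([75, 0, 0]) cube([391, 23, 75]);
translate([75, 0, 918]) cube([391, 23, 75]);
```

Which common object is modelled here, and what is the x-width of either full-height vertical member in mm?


A picture frame. The border width is 75 mm.

Four thin pieces enclosing a rectangular opening — a picture frame. The two full-height stiles are 993 mm tall; the top rail sits at z = 918 and is 75 mm tall, so the border above the opening is 993 − 918 = 75 mm, matching the stile x-width.


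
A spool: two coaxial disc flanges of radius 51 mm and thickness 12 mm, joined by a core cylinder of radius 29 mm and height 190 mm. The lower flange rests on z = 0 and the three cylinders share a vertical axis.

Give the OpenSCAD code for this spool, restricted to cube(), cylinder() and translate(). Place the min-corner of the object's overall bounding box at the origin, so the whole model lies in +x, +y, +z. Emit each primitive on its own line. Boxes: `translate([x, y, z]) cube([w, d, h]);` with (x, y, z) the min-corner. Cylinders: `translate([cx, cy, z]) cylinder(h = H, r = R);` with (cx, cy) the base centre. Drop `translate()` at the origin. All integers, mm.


translate([51, 51, 0]) cylinder(h = 12, r = 51);
translate([51, 51, 12]) cylinder(h = 190, r = 29);
translate([51, 51, 202]) cylinder(h = 12, r = 51);


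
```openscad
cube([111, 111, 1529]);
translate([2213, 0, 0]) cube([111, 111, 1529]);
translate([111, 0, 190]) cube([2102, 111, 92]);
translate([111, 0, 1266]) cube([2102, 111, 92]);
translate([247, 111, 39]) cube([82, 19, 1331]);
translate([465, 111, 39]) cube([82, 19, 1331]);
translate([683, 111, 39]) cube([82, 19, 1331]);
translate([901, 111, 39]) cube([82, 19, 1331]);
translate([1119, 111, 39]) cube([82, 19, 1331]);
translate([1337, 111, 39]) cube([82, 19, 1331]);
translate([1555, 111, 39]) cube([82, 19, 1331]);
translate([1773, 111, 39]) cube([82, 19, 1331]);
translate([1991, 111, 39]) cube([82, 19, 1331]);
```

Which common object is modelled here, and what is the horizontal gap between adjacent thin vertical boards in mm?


A fence section. The picket gap is 136 mm.

Two posts, two rails, 9 pickets — a fence section. Span 2102 mm holds 9 pickets of 82 mm with 10 equal gaps: ⌊(2102 − 9·82) / 10⌋ = 136 mm.


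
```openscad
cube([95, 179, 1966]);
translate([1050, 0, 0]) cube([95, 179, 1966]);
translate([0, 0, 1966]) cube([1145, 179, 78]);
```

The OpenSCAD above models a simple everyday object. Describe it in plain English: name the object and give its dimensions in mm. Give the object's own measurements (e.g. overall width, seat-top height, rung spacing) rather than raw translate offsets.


A door frame. The clear opening is 955 mm wide and 1966 mm high. Two 95 mm wide jambs, 179 mm deep, stand either side of the opening from the floor to the top of the opening. A 78 mm thick head sits across the top of both jambs, spanning the full outside width of the frame.


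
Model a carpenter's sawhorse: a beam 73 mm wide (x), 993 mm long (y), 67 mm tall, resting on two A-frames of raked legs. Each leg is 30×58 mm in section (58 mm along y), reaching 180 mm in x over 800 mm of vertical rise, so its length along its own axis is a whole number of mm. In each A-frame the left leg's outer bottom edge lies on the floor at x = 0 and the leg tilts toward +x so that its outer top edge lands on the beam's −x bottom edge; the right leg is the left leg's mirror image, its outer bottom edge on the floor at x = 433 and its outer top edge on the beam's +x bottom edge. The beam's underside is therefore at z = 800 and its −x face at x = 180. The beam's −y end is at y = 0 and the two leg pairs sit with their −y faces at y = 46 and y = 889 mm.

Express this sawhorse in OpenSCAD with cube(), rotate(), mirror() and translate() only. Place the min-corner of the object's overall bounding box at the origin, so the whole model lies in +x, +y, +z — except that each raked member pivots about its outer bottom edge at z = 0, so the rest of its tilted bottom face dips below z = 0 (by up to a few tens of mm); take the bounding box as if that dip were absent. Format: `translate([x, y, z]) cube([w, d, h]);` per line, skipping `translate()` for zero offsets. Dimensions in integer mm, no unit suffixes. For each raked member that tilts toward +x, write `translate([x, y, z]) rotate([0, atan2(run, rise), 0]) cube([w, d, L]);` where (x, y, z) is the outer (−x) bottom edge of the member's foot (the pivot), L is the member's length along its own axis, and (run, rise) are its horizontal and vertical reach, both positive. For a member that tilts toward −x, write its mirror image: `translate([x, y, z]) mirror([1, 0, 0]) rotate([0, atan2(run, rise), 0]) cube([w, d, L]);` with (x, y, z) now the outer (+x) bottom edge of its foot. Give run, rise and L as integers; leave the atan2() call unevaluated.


translate([180, 0, 800]) cube([73, 993, 67]);
translate([0, 46, 0]) rotate([0, atan2(180, 800), 0]) cube([30, 58, 820]);
translate([433, 46, 0]) mirror([1, 0, 0]) rotate([0, atan2(180, 800), 0]) cube([30, 58, 820]);
translate([0, 889, 0]) rotate([0, atan2(180, 800), 0]) cube([30, 58, 820]);
translate([433, 889, 0]) mirror([1, 0, 0]) rotate([0, atan2(180, 800), 0]) cube([30, 58, 820]);


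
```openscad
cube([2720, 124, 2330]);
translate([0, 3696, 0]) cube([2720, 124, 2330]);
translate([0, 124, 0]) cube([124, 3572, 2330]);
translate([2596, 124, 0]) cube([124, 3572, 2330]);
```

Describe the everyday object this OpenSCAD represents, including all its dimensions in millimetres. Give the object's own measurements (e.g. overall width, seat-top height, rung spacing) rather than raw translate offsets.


The wall frame of a small rectangular building: four walls, each 2330 mm tall and 124 mm thick, enclosing a footprint 2720 mm (x) by 3820 mm (y) outside-to-outside, with no floor or roof. The front and back walls (the −y and +y sides) span the full width; the two side walls fit between them.


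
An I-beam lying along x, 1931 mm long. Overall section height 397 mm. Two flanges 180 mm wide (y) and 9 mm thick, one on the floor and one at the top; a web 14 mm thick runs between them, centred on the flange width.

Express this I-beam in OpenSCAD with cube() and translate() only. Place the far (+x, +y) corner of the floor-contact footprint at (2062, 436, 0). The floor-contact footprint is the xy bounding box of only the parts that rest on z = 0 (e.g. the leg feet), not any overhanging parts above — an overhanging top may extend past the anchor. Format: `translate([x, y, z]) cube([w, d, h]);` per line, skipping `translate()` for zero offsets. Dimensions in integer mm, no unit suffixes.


translate([131, 256, 0]) cube([1931, 180, 9]);
translate([131, 339, 9]) cube([1931, 14, 379]);
translate([131, 256, 388]) cube([1931, 180, 9]);


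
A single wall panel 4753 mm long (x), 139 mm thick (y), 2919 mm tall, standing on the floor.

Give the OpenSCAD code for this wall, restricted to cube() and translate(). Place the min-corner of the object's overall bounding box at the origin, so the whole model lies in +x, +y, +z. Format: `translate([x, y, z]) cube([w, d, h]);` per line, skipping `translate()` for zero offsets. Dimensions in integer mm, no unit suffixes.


cube([4753, 139, 2919]);


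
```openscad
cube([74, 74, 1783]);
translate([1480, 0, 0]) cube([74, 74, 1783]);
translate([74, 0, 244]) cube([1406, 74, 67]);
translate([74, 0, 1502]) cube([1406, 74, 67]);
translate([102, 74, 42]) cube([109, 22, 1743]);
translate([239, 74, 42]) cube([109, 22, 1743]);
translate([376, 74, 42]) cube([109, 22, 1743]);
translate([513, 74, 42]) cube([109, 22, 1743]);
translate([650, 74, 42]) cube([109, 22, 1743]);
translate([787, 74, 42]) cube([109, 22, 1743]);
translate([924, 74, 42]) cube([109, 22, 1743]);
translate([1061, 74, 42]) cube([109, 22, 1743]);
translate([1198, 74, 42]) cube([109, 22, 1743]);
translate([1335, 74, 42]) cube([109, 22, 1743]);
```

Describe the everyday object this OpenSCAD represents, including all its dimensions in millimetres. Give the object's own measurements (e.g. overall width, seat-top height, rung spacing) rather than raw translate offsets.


A fence section. Two 74×74 mm posts, 1783 mm tall, stand on the floor with a clear span of 1406 mm between their inner faces. Two horizontal rails of 74×67 mm section span the gap between the posts with their undersides at z = 244 mm and z = 1502 mm, flush with the posts' −y face. 10 pickets, each 109 mm wide, 22 mm thick and 1743 mm tall, are fixed to the +y face of the rails with their bottoms at z = 42 mm, spaced across the span with a 28 mm gap after the −x post and between neighbouring pickets, with 36 mm left before the +x post.


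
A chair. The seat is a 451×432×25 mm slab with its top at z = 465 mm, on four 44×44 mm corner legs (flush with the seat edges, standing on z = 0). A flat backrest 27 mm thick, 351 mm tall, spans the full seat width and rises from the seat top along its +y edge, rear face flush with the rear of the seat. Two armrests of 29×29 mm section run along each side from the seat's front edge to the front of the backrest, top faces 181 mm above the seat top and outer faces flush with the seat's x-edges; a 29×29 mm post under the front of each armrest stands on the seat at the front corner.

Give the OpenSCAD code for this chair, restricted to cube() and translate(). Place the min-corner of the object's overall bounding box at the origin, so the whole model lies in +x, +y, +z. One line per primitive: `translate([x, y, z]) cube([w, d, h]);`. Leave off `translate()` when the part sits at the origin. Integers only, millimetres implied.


translate([0, 0, 440]) cube([451, 432, 25]);
cube([44, 44, 440]);
translate([407, 0, 0]) cube([44, 44, 440]);
translate([0, 388, 0]) cube([44, 44, 440]);
translate([407, 388, 0]) cube([44, 44, 440]);
translate([0, 405, 465]) cube([451, 27, 351]);
translate([0, 0, 617]) cube([29, 405, 29]);
translate([422, 0, 617]) cube([29, 405, 29]);
translate([0, 0, 465]) cube([29, 29, 152]);
translate([422, 0, 465]) cube([29, 29, 152]);


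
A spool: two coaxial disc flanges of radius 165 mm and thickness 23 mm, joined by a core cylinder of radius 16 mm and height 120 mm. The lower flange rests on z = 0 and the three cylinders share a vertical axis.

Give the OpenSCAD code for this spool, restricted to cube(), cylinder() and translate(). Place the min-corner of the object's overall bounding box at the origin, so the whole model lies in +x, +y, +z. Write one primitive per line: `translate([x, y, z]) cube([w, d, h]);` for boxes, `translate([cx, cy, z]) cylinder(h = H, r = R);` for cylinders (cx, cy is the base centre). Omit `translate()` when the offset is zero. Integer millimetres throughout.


translate([165, 165, 0]) cylinder(h = 23, r = 165);
translate([165, 165, 23]) cylinder(h = 120, r = 16);
translate([165, 165, 143]) cylinder(h = 23, r = 165);


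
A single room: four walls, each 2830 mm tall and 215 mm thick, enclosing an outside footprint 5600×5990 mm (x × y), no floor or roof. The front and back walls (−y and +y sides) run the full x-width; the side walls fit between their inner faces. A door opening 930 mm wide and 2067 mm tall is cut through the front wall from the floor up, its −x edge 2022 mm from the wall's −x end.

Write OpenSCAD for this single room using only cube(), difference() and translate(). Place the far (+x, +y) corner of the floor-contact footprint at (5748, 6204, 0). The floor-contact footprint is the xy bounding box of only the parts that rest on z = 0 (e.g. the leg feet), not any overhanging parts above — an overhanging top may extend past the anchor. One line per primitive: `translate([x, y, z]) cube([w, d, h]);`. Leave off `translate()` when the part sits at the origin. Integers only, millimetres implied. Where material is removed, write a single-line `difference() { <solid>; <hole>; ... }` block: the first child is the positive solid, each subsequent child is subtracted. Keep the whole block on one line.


difference() { translate([148, 214, 0]) cube([5600, 215, 2830]); translate([2170, 214, 0]) cube([930, 215, 2067]); }
translate([148, 5989, 0]) cube([5600, 215, 2830]);
translate([148, 429, 0]) cube([215, 5560, 2830]);
translate([5533, 429, 0]) cube([215, 5560, 2830]);


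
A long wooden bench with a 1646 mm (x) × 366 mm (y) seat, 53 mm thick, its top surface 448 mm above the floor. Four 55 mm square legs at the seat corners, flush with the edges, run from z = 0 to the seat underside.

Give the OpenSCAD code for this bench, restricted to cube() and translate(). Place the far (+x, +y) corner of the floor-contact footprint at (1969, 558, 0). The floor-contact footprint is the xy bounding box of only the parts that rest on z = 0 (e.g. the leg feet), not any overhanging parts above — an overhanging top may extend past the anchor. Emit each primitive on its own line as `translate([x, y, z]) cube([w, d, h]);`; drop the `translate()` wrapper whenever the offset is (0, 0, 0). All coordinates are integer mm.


translate([323, 192, 395]) cube([1646, 366, 53]);
translate([323, 192, 0]) cube([55, 55, 395]);
translate([323, 503, 0]) cube([55, 55, 395]);
translate([1914, 192, 0]) cube([55, 55, 395]);
translate([1914, 503, 0]) cube([55, 55, 395]);
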